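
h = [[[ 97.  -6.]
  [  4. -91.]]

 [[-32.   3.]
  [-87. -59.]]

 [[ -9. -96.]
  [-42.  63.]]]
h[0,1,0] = 4.0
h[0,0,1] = -6.0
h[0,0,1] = -6.0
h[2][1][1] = 63.0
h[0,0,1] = -6.0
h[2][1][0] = -42.0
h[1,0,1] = 3.0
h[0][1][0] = 4.0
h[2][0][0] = -9.0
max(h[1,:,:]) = 3.0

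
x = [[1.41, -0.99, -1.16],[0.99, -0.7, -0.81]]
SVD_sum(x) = [[1.41, -0.99, -1.16], [0.99, -0.70, -0.81]] + [[-0.0,0.00,-0.00], [0.00,-0.0,0.0]]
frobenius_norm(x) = 2.54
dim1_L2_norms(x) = [2.08, 1.46]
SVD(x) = [[-0.82, -0.57], [-0.57, 0.82]] @ diag([2.5377097162408244, 0.0054218167540663696]) @ [[-0.68,  0.48,  0.56], [0.02,  -0.75,  0.66]]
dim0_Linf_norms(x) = [1.41, 0.99, 1.16]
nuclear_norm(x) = 2.54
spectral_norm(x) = 2.54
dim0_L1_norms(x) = [2.4, 1.69, 1.97]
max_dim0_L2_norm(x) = 1.72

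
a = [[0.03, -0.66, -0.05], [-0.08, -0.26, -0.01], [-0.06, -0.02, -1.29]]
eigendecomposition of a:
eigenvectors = [[0.98, -0.84, 0.04], [-0.19, -0.53, 0.01], [-0.04, 0.07, 1.00]]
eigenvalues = [0.16, -0.38, -1.29]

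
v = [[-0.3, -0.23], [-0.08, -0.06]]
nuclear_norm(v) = 0.39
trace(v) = -0.36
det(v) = -0.00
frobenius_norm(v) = 0.39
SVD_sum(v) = [[-0.30, -0.23], [-0.08, -0.06]] + [[0.0,-0.00],[-0.00,0.0]]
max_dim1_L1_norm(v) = 0.53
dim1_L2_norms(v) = [0.38, 0.1]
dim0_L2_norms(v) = [0.31, 0.24]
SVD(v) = [[-0.97, -0.26], [-0.26, 0.97]] @ diag([0.3910229578391266, 0.0010229578391265921]) @ [[0.79, 0.61], [-0.61, 0.79]]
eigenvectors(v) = [[-0.97, 0.61], [-0.26, -0.79]]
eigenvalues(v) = [-0.36, 0.0]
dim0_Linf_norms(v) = [0.3, 0.23]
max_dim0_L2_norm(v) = 0.31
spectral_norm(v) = 0.39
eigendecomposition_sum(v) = [[-0.30, -0.23], [-0.08, -0.06]] + [[0.00, -0.0], [-0.00, 0.0]]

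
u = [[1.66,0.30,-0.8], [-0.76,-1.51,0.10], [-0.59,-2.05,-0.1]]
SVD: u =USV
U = [[-0.42, -0.89, -0.17], [0.58, -0.12, -0.81], [0.70, -0.44, 0.57]]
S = [2.9, 1.58, 0.0]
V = [[-0.54, -0.84, 0.11], [-0.71, 0.52, 0.47], [-0.45, 0.17, -0.87]]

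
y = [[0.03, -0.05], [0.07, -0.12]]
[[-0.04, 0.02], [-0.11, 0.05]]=y @ [[-0.17, 0.77], [0.79, 0.07]]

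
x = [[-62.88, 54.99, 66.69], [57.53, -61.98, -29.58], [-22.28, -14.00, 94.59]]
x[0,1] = 54.99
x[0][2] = 66.69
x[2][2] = 94.59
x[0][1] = 54.99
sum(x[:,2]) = 131.7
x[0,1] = 54.99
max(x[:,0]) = 57.53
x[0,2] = 66.69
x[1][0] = 57.53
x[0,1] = 54.99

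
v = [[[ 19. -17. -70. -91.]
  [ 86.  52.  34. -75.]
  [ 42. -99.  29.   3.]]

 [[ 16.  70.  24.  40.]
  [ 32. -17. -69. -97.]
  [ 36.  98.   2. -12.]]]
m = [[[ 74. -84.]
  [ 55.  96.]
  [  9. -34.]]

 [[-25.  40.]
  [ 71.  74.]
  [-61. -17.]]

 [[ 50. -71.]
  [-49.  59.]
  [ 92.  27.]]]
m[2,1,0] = -49.0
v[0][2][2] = 29.0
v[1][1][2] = -69.0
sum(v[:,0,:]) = -9.0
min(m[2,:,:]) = -71.0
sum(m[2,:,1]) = 15.0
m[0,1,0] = 55.0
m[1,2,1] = -17.0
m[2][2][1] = 27.0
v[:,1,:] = [[86.0, 52.0, 34.0, -75.0], [32.0, -17.0, -69.0, -97.0]]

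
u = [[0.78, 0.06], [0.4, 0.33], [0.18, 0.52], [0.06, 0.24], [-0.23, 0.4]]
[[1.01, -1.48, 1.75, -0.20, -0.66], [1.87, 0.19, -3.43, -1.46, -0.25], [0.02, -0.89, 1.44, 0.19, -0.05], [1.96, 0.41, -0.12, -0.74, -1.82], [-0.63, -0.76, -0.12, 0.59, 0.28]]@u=[[0.65, 0.17],  [0.89, -2.06],  [-0.06, 0.48],  [2.05, -0.72],  [-0.85, -0.1]]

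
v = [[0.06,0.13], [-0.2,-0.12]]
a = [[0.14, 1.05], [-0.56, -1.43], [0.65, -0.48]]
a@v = [[-0.20, -0.11], [0.25, 0.1], [0.14, 0.14]]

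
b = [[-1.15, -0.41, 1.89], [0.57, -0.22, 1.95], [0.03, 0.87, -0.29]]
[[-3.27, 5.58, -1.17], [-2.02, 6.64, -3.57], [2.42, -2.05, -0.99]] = b @ [[0.48, 0.66, -1.15], [2.47, -1.36, -1.66], [-0.9, 3.06, -1.68]]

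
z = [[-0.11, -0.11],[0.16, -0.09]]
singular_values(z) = [0.19, 0.14]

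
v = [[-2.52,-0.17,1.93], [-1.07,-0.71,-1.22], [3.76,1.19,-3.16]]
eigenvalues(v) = [(-5.47+0j), (-0.46+0.87j), (-0.46-0.87j)]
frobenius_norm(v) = 6.23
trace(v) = -6.39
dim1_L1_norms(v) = [4.62, 3.0, 8.11]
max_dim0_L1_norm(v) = 7.35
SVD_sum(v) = [[-2.41, -0.59, 1.94], [-0.16, -0.04, 0.13], [3.86, 0.95, -3.1]] + [[0.06, 0.04, 0.08],  [-0.90, -0.69, -1.34],  [-0.0, -0.0, -0.0]] + [[-0.16,  0.38,  -0.09], [-0.01,  0.02,  -0.01], [-0.10,  0.24,  -0.05]]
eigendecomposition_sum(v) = [[-2.63-0.00j, -0.57+0.00j, (1.9-0j)], [(0.45+0j), 0.10-0.00j, -0.32+0.00j], [(4.06+0j), (0.88-0j), -2.93+0.00j]] + [[0.06+0.32j,(0.2+0.05j),0.01+0.20j], [(-0.76-0.36j),-0.40+0.35j,(-0.45-0.27j)], [(-0.15+0.33j),(0.16+0.17j),(-0.11+0.2j)]] + [[(0.06-0.32j), 0.20-0.05j, 0.01-0.20j], [-0.76+0.36j, -0.40-0.35j, -0.45+0.27j], [(-0.15-0.33j), (0.16-0.17j), (-0.11-0.2j)]]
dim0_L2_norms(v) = [4.65, 1.4, 3.9]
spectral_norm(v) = 5.95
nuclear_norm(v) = 8.22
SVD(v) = [[-0.53,0.06,0.85],[-0.03,-1.00,0.05],[0.85,-0.00,0.53]] @ diag([5.951665427807975, 1.7626395184344612, 0.5016777486479311]) @ [[0.77, 0.19, -0.61], [0.51, 0.39, 0.76], [-0.39, 0.9, -0.21]]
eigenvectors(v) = [[(-0.54+0j), -0.19-0.27j, (-0.19+0.27j)], [(0.09+0j), 0.86+0.00j, (0.86-0j)], [(0.84+0j), (-0.01-0.38j), (-0.01+0.38j)]]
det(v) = -5.26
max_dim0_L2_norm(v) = 4.65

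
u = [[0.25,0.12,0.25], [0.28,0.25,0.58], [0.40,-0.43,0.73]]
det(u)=0.056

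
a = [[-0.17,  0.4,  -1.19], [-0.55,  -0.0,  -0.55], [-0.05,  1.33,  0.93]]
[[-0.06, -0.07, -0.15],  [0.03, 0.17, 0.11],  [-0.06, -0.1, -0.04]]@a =[[0.06, -0.22, -0.03], [-0.1, 0.16, -0.03], [0.07, -0.08, 0.09]]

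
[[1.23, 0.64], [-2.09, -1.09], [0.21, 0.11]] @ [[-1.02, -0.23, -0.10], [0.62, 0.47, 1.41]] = [[-0.86, 0.02, 0.78], [1.46, -0.03, -1.33], [-0.15, 0.00, 0.13]]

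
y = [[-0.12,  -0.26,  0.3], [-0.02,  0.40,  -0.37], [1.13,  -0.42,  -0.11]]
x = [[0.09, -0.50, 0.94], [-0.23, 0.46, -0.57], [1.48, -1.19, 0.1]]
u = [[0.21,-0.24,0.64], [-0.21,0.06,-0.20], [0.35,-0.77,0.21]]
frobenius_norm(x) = 2.31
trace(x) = 0.65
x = u + y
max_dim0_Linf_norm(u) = 0.77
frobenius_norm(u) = 1.17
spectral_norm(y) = 1.22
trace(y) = 0.17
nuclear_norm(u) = 1.67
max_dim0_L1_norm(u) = 1.07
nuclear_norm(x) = 3.13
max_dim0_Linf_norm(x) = 1.48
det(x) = -0.03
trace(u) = 0.48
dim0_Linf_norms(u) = [0.35, 0.77, 0.64]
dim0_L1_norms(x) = [1.8, 2.15, 1.61]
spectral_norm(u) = 1.05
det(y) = 0.00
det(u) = 0.07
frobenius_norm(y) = 1.39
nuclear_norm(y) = 1.89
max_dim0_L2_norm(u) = 0.81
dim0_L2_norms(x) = [1.5, 1.37, 1.1]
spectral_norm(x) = 2.06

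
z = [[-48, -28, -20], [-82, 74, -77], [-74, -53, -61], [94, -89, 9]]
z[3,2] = 9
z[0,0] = -48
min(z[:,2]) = -77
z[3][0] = 94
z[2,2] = -61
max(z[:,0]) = 94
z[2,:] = [-74, -53, -61]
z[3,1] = -89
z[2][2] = -61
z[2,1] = -53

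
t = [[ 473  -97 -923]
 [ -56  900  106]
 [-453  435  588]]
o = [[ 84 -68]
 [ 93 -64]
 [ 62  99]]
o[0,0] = 84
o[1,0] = 93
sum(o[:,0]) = 239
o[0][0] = 84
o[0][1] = -68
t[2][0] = -453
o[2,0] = 62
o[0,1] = -68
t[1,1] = 900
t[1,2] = 106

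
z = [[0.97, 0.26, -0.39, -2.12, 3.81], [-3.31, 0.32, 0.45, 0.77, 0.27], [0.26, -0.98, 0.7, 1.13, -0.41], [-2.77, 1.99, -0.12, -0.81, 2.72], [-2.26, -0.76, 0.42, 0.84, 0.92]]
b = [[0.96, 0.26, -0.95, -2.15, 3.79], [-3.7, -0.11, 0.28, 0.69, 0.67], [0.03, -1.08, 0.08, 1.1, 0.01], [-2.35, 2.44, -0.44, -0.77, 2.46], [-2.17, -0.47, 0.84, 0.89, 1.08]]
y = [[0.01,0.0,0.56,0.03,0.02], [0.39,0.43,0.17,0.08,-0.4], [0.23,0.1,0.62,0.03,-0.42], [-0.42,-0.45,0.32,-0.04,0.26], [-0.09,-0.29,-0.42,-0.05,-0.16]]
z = y + b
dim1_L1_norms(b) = [8.11, 5.45, 2.3, 8.46, 5.45]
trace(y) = 0.86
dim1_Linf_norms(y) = [0.56, 0.43, 0.62, 0.45, 0.42]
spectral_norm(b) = 5.77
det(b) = -28.34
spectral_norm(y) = 1.15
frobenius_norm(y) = 1.52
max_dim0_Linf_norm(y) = 0.62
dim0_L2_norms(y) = [0.62, 0.69, 1.0, 0.11, 0.66]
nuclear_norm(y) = 2.54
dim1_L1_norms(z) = [7.55, 5.12, 3.48, 8.41, 5.2]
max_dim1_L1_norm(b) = 8.46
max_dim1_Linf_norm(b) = 3.79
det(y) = -0.00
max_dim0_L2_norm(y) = 1.0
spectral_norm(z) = 5.84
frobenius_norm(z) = 7.89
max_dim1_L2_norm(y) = 0.79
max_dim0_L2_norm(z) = 4.97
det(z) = 6.07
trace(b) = 1.24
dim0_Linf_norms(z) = [3.31, 1.99, 0.7, 2.12, 3.81]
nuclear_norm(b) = 14.35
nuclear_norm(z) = 13.51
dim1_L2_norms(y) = [0.56, 0.73, 0.79, 0.74, 0.54]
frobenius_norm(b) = 7.99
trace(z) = 2.10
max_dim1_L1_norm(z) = 8.41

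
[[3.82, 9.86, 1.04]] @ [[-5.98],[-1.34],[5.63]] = [[-30.20]]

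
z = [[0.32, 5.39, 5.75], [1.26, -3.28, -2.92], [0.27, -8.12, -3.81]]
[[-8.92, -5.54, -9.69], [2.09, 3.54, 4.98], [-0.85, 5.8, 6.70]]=z @ [[-1.2, 0.35, 0.02], [1.36, -0.43, -0.06], [-2.76, -0.58, -1.63]]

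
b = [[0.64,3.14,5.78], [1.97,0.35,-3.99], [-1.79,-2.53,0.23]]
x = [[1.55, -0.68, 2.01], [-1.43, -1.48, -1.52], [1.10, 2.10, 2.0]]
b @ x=[[2.86, 7.06, 8.07],[-1.84, -10.24, -4.55],[1.1, 5.44, 0.71]]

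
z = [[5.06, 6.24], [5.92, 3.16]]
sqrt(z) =[[1.85+0.60j, (1.62-0.72j)], [(1.54-0.69j), (1.35+0.82j)]]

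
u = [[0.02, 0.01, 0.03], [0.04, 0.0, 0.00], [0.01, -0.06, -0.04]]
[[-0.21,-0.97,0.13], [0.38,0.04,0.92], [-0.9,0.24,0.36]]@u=[[-0.04, -0.01, -0.01],[0.02, -0.05, -0.03],[-0.00, -0.03, -0.04]]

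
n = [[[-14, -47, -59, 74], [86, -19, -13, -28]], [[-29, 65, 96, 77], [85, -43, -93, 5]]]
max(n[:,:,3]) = 77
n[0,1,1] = -19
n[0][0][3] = 74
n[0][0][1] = -47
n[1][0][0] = -29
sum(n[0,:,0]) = 72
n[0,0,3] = 74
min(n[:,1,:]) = -93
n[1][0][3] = 77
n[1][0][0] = -29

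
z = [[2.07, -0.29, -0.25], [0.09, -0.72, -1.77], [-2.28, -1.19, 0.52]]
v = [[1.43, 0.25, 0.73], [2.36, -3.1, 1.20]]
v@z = [[1.32, -1.46, -0.42], [1.87, 0.12, 5.52]]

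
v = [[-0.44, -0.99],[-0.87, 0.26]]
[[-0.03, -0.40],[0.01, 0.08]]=v @ [[0.0, 0.03], [0.03, 0.39]]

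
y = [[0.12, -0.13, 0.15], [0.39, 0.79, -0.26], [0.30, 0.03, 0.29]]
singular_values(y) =[0.93, 0.46, 0.05]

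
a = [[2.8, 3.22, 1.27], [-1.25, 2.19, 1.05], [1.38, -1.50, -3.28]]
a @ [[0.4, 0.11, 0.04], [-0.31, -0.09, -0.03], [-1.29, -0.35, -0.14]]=[[-1.52, -0.43, -0.16],[-2.53, -0.7, -0.26],[5.25, 1.43, 0.56]]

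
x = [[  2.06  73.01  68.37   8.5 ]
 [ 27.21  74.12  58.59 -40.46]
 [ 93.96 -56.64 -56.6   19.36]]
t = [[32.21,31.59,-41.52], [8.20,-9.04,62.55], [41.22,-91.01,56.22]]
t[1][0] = 8.2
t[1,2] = 62.55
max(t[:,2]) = 62.55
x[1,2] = 58.59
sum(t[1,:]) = 61.709999999999994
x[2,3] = 19.36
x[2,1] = -56.64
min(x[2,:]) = -56.64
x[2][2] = -56.6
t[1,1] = -9.04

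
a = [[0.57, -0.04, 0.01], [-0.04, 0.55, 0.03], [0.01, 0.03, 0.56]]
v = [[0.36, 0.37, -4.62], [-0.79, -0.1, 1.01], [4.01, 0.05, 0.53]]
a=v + [[0.21, -0.41, 4.63], [0.75, 0.65, -0.98], [-4.00, -0.02, 0.03]]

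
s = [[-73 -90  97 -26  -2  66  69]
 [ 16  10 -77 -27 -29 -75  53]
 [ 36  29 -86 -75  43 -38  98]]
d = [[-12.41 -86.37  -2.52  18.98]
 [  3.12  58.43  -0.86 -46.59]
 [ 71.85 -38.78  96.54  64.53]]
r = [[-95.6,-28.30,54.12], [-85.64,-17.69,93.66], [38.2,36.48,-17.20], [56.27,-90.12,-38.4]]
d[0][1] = -86.37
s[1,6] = 53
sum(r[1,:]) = -9.670000000000002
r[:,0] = [-95.6, -85.64, 38.2, 56.27]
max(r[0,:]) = 54.12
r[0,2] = 54.12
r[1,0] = -85.64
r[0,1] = -28.3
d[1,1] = 58.43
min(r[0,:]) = -95.6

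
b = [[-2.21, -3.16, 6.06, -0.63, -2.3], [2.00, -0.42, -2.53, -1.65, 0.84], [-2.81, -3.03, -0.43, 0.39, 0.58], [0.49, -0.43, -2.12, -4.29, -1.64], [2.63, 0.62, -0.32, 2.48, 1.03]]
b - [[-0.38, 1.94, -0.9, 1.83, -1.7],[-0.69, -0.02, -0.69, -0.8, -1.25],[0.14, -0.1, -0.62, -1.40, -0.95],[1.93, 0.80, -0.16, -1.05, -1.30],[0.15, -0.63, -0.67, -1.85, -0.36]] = [[-1.83, -5.1, 6.96, -2.46, -0.60], [2.69, -0.40, -1.84, -0.85, 2.09], [-2.95, -2.93, 0.19, 1.79, 1.53], [-1.44, -1.23, -1.96, -3.24, -0.34], [2.48, 1.25, 0.35, 4.33, 1.39]]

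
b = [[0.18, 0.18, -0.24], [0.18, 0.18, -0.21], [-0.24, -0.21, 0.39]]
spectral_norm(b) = 0.69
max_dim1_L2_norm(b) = 0.5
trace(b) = 0.75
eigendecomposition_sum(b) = [[0.18, 0.16, -0.25], [0.16, 0.15, -0.24], [-0.25, -0.24, 0.36]] + [[-0.0, 0.0, -0.00], [0.0, -0.00, 0.00], [-0.0, 0.0, -0.0]] + [[0.01, 0.01, 0.01], [0.01, 0.03, 0.03], [0.01, 0.03, 0.03]]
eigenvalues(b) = [0.69, -0.0, 0.06]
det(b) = -0.00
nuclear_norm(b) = 0.76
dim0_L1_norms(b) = [0.6, 0.57, 0.84]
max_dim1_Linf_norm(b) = 0.39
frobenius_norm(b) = 0.70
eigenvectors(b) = [[-0.50, -0.8, 0.33], [-0.47, 0.58, 0.67], [0.72, -0.18, 0.67]]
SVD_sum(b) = [[0.18,0.16,-0.25],[0.16,0.15,-0.24],[-0.25,-0.24,0.36]] + [[0.01,  0.01,  0.01], [0.01,  0.03,  0.03], [0.01,  0.03,  0.03]] + [[-0.0, 0.00, -0.0], [0.00, -0.00, 0.0], [-0.00, 0.0, -0.00]]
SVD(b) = [[-0.5, -0.33, 0.8], [-0.47, -0.67, -0.58], [0.72, -0.67, 0.18]] @ diag([0.6938911004883901, 0.05999999999999999, 0.0038911004883902113]) @ [[-0.50, -0.47, 0.72],[-0.33, -0.67, -0.67],[-0.8, 0.58, -0.18]]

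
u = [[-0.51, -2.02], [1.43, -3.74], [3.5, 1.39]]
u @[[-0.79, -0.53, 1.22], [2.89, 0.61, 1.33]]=[[-5.43, -0.96, -3.31], [-11.94, -3.04, -3.23], [1.25, -1.01, 6.12]]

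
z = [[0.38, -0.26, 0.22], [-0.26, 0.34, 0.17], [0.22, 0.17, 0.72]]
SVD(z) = [[-0.38, 0.65, -0.65], [-0.12, -0.74, -0.67], [-0.92, -0.18, 0.36]] @ diag([0.8324995760258315, 0.6124702091952454, 0.004969785221076516]) @ [[-0.38, -0.12, -0.92],[0.65, -0.74, -0.18],[0.65, 0.67, -0.36]]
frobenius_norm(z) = 1.03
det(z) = -0.00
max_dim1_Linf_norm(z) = 0.72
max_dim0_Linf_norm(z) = 0.72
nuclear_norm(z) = 1.45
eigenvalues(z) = [-0.0, 0.61, 0.83]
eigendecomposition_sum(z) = [[-0.00, -0.00, 0.0], [-0.00, -0.0, 0.0], [0.0, 0.0, -0.00]] + [[0.26, -0.29, -0.07], [-0.29, 0.33, 0.08], [-0.07, 0.08, 0.02]] + [[0.12, 0.04, 0.29], [0.04, 0.01, 0.09], [0.29, 0.09, 0.7]]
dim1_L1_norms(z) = [0.86, 0.77, 1.11]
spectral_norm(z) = 0.83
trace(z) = 1.44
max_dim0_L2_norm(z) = 0.77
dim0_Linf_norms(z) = [0.38, 0.34, 0.72]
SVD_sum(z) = [[0.12, 0.04, 0.29], [0.04, 0.01, 0.09], [0.29, 0.09, 0.7]] + [[0.26, -0.29, -0.07], [-0.29, 0.33, 0.08], [-0.07, 0.08, 0.02]] + [[-0.0,-0.00,0.0], [-0.0,-0.00,0.0], [0.0,0.0,-0.00]]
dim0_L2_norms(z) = [0.51, 0.46, 0.77]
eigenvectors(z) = [[0.65, 0.65, 0.38], [0.67, -0.74, 0.12], [-0.36, -0.18, 0.92]]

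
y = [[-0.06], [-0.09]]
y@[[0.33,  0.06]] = [[-0.02, -0.00],[-0.03, -0.01]]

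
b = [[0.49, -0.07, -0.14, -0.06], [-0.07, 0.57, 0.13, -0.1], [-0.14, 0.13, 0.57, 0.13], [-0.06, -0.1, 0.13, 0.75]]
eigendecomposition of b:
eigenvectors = [[0.34,  -0.31,  0.79,  0.40], [-0.06,  0.71,  0.53,  -0.46], [-0.54,  0.42,  0.02,  0.73], [-0.77,  -0.48,  0.29,  -0.3]]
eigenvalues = [0.86, 0.75, 0.42, 0.36]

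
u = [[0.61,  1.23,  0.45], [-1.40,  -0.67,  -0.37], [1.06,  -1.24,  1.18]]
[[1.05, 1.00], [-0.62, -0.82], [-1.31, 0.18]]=u @ [[0.07, 0.20],[0.90, 0.52],[-0.23, 0.52]]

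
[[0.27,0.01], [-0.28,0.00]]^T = [[0.27, -0.28], [0.01, 0.00]]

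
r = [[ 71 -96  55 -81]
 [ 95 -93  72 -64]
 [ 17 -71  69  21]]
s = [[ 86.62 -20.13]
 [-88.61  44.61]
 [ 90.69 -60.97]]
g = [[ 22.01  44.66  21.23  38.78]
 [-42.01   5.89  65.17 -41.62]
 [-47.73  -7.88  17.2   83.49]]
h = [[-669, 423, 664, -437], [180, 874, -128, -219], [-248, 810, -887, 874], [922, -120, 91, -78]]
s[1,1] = 44.61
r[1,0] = 95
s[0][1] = -20.13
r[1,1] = -93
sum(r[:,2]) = 196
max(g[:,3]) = 83.49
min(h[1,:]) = -219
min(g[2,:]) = -47.73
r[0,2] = 55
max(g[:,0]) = 22.01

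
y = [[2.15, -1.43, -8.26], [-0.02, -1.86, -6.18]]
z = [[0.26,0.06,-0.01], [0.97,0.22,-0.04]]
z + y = [[2.41, -1.37, -8.27], [0.95, -1.64, -6.22]]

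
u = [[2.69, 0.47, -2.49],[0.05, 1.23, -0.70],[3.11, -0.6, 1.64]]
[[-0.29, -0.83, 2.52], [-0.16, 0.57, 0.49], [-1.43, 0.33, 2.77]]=u @[[-0.35, 0.00, 0.93], [-0.30, 0.73, 0.40], [-0.32, 0.47, 0.07]]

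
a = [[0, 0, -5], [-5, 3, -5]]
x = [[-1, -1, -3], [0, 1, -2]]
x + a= [[-1, -1, -8], [-5, 4, -7]]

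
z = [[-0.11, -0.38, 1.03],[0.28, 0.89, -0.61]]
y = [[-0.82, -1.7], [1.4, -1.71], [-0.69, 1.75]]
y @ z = [[-0.39, -1.20, 0.19], [-0.63, -2.05, 2.49], [0.57, 1.82, -1.78]]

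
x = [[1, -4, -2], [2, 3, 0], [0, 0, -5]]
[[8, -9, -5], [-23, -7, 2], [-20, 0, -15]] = x @[[-4, -5, 1], [-5, 1, 0], [4, 0, 3]]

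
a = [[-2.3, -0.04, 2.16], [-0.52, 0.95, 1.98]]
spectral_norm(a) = 3.67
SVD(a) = [[-0.84, -0.54], [-0.54, 0.84]] @ diag([3.6714248595999384, 1.2534510362641096]) @ [[0.60, -0.13, -0.79], [0.65, 0.65, 0.39]]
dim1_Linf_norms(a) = [2.3, 1.98]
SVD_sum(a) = [[-1.86,0.41,2.42], [-1.2,0.26,1.57]] + [[-0.44, -0.45, -0.26], [0.68, 0.69, 0.41]]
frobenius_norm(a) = 3.88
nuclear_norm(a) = 4.92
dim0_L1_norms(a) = [2.82, 0.99, 4.14]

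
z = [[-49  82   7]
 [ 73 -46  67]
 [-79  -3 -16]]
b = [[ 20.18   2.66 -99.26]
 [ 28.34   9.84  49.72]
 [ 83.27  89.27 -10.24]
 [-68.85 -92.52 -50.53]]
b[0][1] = 2.66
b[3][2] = -50.53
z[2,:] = [-79, -3, -16]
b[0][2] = -99.26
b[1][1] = 9.84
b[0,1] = 2.66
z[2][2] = -16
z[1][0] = 73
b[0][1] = 2.66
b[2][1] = 89.27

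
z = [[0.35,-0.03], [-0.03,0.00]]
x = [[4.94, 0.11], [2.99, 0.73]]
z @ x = [[1.64, 0.02], [-0.15, -0.0]]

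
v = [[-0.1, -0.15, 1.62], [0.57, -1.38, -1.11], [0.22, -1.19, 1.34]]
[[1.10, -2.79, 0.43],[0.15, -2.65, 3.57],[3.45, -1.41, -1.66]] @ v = [[-1.61, 3.17, 5.46], [-0.74, -0.61, 7.97], [-1.51, 3.4, 4.93]]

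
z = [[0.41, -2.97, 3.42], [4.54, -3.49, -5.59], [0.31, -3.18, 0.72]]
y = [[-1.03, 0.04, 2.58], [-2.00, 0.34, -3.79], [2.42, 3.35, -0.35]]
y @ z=[[0.56, -5.28, -1.89], [-0.45, 16.81, -11.47], [16.09, -17.77, -10.7]]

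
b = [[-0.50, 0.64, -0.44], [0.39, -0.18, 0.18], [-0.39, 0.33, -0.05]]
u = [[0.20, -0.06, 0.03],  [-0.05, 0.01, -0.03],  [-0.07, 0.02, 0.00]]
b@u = [[-0.10, 0.03, -0.03], [0.07, -0.02, 0.02], [-0.09, 0.03, -0.02]]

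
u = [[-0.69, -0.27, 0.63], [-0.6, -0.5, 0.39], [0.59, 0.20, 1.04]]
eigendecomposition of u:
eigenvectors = [[0.67, 0.42, 0.29], [0.71, -0.90, 0.11], [-0.24, -0.06, 0.95]]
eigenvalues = [-1.2, -0.2, 1.25]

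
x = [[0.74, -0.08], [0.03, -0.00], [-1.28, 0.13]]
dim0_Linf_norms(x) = [1.28, 0.13]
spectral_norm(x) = 1.49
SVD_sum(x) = [[0.74, -0.08], [0.03, -0.0], [-1.28, 0.13]] + [[-0.00, -0.0], [0.0, 0.00], [-0.00, -0.00]]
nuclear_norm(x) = 1.49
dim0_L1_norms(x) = [2.05, 0.21]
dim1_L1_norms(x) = [0.82, 0.03, 1.41]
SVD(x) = [[-0.50, 0.7], [-0.02, -0.59], [0.87, 0.39]] @ diag([1.4866651000654842, 0.005184616406665976]) @ [[-0.99, 0.10], [-0.10, -0.99]]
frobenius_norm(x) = 1.49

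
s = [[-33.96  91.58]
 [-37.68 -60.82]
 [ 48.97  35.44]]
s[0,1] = 91.58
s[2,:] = [48.97, 35.44]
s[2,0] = 48.97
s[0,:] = [-33.96, 91.58]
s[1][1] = -60.82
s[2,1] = 35.44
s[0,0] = -33.96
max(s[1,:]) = -37.68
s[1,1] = -60.82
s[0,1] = 91.58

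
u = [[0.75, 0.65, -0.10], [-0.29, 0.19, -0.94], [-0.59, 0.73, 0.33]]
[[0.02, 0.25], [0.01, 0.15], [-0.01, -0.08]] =u @ [[0.02, 0.19], [0.01, 0.13], [-0.02, -0.19]]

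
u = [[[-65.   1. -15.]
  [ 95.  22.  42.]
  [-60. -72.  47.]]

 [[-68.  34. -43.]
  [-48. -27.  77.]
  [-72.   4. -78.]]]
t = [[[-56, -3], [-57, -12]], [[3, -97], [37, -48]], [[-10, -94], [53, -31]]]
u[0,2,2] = 47.0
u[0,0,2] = -15.0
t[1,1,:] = [37, -48]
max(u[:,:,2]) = 77.0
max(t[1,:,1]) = -48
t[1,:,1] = [-97, -48]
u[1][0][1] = 34.0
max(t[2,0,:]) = -10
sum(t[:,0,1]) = -194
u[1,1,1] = -27.0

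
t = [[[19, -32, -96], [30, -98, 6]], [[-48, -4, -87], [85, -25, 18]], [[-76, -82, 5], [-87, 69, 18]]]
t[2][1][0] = -87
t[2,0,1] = -82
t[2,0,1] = -82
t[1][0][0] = -48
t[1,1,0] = 85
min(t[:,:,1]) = -98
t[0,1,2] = 6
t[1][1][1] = -25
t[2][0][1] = -82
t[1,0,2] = -87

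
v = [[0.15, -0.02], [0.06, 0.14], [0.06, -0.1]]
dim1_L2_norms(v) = [0.15, 0.15, 0.12]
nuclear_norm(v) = 0.35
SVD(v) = [[0.62, 0.62],  [-0.42, 0.78],  [0.66, -0.08]] @ diag([0.17455218659141064, 0.17097231985370426]) @ [[0.62, -0.79], [0.79, 0.62]]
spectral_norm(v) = 0.17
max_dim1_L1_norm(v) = 0.2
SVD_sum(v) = [[0.07,-0.09], [-0.05,0.06], [0.07,-0.09]] + [[0.08, 0.07], [0.11, 0.08], [-0.01, -0.01]]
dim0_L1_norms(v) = [0.27, 0.26]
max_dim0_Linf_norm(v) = 0.15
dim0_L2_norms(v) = [0.17, 0.17]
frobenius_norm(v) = 0.24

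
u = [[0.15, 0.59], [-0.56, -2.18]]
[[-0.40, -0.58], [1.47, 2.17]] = u @ [[-0.92, -2.48], [-0.44, -0.36]]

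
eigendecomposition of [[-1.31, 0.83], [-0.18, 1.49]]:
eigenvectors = [[-1.0,-0.29],  [-0.07,-0.96]]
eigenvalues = [-1.26, 1.44]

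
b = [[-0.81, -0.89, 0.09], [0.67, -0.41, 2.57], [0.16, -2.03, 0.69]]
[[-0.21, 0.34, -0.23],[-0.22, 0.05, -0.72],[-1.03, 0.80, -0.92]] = b@[[-0.29, 0.02, -0.15],[0.51, -0.41, 0.38],[0.07, -0.05, -0.18]]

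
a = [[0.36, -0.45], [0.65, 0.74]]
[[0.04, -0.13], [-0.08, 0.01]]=a @ [[-0.01, -0.16], [-0.1, 0.16]]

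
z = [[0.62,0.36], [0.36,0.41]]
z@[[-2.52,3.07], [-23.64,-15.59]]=[[-10.07, -3.71], [-10.60, -5.29]]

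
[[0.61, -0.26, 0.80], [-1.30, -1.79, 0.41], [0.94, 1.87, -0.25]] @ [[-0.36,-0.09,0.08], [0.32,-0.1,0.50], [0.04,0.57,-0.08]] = [[-0.27, 0.43, -0.15], [-0.09, 0.53, -1.03], [0.25, -0.41, 1.03]]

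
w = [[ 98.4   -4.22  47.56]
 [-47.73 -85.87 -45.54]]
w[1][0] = -47.73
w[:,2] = [47.56, -45.54]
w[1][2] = -45.54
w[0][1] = -4.22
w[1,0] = -47.73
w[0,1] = -4.22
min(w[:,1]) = -85.87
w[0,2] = 47.56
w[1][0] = -47.73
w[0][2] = 47.56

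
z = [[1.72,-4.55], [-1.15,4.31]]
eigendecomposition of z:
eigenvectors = [[-0.96, 0.76], [-0.28, -0.65]]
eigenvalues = [0.39, 5.64]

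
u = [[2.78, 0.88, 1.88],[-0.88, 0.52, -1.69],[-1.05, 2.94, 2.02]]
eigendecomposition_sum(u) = [[(1.15+0j),(1.31+0j),(0.15+0j)], [0.54+0.00j,0.61+0.00j,(0.07+0j)], [(-0.95-0j),(-1.09-0j),(-0.13-0j)]] + [[0.82-0.02j, -0.22-1.40j, 0.86-0.81j], [(-0.71-0.12j), -0.05+1.24j, -0.88+0.56j], [(-0.05+1.16j), 2.01-0.18j, 1.07+1.31j]] + [[(0.82+0.02j),-0.22+1.40j,(0.86+0.81j)],[-0.71+0.12j,-0.05-1.24j,-0.88-0.56j],[(-0.05-1.16j),(2.01+0.18j),1.07-1.31j]]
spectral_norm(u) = 4.21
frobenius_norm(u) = 5.46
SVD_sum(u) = [[0.98, 1.64, 2.13], [-0.43, -0.72, -0.94], [0.97, 1.62, 2.11]] + [[1.57, -1.07, 0.10], [-0.92, 0.62, -0.06], [-1.99, 1.36, -0.13]] + [[0.24,  0.31,  -0.35], [0.47,  0.62,  -0.69], [-0.03,  -0.04,  0.04]]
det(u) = 16.02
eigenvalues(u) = [(1.63+0j), (1.84+2.53j), (1.84-2.53j)]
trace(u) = 5.32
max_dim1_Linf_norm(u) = 2.94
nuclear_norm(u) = 8.64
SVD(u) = [[-0.68,  -0.58,  0.45], [0.3,  0.34,  0.89], [-0.67,  0.74,  -0.06]] @ diag([4.213414371254985, 3.2641599782578643, 1.1649029884250302]) @ [[-0.34,-0.57,-0.74], [-0.82,0.56,-0.05], [0.45,0.60,-0.67]]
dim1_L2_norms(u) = [3.47, 1.98, 3.72]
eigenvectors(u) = [[(-0.73+0j),(-0.03-0.51j),(-0.03+0.51j)],[(-0.34+0j),-0.06+0.45j,(-0.06-0.45j)],[(0.6+0j),(0.73+0j),0.73-0.00j]]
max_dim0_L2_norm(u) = 3.24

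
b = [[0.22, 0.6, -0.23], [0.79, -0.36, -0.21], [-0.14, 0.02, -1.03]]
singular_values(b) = [1.08, 0.88, 0.63]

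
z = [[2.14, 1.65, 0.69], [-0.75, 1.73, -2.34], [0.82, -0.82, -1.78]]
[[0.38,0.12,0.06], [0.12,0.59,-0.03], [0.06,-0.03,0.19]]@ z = [[0.77,0.79,-0.13], [-0.21,1.24,-1.24], [0.31,-0.11,-0.23]]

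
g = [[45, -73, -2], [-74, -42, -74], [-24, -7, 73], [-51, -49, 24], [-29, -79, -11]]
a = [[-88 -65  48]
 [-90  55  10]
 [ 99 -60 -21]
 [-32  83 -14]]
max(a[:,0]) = 99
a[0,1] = -65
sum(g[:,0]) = -133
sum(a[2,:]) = 18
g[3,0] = -51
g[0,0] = 45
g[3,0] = -51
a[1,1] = 55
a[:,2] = [48, 10, -21, -14]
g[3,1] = -49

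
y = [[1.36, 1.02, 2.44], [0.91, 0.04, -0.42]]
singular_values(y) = [2.98, 1.0]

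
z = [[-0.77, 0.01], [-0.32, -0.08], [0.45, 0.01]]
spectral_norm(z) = 0.95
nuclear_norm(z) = 1.03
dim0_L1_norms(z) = [1.54, 0.1]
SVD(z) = [[-0.81, 0.38], [-0.34, -0.93], [0.47, -0.02]] @ diag([0.9478199517423549, 0.07770031582381219]) @ [[1.00,0.03], [-0.03,1.00]]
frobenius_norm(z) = 0.95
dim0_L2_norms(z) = [0.95, 0.08]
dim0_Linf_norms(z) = [0.77, 0.08]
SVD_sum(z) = [[-0.77, -0.02],[-0.32, -0.01],[0.45, 0.01]] + [[-0.0,0.03],  [0.0,-0.07],  [0.00,-0.00]]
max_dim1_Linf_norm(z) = 0.77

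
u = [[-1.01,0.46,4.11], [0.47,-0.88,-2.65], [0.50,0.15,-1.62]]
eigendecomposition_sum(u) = [[-1.26, -0.05, 4.46], [0.93, 0.03, -3.27], [0.43, 0.02, -1.53]] + [[-0.00, -0.00, -0.00],[0.00, 0.00, 0.0],[-0.0, -0.00, -0.00]] + [[0.25, 0.51, -0.35], [-0.46, -0.91, 0.62], [0.07, 0.13, -0.09]]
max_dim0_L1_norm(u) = 8.38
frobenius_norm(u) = 5.39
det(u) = -0.00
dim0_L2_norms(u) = [1.22, 1.0, 5.15]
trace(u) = -3.51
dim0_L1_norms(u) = [1.98, 1.49, 8.38]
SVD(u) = [[-0.8, -0.25, 0.55],  [0.52, -0.75, 0.41],  [0.31, 0.61, 0.73]] @ diag([5.346925006216262, 0.6699944156716542, 0.0006788726223852336]) @ [[0.22, -0.15, -0.96], [0.31, 0.95, -0.07], [-0.92, 0.29, -0.26]]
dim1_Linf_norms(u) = [4.11, 2.65, 1.62]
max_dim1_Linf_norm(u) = 4.11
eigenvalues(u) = [-2.76, -0.0, -0.75]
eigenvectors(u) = [[0.78, -0.92, 0.48], [-0.57, 0.29, -0.87], [-0.27, -0.26, 0.13]]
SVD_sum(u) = [[-0.96, 0.62, 4.10], [0.63, -0.41, -2.69], [0.37, -0.24, -1.59]] + [[-0.05, -0.16, 0.01], [-0.16, -0.47, 0.04], [0.13, 0.39, -0.03]] + [[-0.0,0.0,-0.00], [-0.00,0.00,-0.0], [-0.0,0.0,-0.00]]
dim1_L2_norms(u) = [4.26, 2.83, 1.7]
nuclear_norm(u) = 6.02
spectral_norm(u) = 5.35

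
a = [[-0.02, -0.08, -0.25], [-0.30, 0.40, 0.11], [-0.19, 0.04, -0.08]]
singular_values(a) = [0.54, 0.28, 0.08]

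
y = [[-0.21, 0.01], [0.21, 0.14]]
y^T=[[-0.21, 0.21], [0.01, 0.14]]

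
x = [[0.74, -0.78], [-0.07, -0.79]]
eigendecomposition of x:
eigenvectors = [[1.0, 0.45], [-0.04, 0.89]]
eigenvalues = [0.77, -0.82]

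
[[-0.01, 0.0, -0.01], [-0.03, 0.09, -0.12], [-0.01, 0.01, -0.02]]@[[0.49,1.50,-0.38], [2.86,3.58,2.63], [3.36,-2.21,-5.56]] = [[-0.04, 0.01, 0.06], [-0.16, 0.54, 0.92], [-0.04, 0.06, 0.14]]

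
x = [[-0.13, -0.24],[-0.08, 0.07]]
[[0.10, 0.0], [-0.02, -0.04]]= x @ [[-0.11, 0.34],[-0.34, -0.19]]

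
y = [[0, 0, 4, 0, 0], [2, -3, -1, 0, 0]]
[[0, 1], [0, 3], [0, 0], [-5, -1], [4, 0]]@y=[[2, -3, -1, 0, 0], [6, -9, -3, 0, 0], [0, 0, 0, 0, 0], [-2, 3, -19, 0, 0], [0, 0, 16, 0, 0]]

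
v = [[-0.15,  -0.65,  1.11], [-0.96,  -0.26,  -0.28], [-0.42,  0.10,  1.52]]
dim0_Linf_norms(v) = [0.96, 0.65, 1.52]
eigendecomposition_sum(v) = [[-0.40+0.00j, (-0.4+0j), (0.14-0j)],  [-0.58+0.00j, -0.57+0.00j, (0.19-0j)],  [-0.05+0.00j, (-0.04+0j), 0.02-0.00j]] + [[0.13+0.53j, -0.13-0.30j, 0.49-0.95j], [-0.19-0.41j, (0.15+0.22j), (-0.24+0.85j)], [(-0.19+0.38j), 0.07-0.24j, 0.75-0.32j]] + [[0.13-0.53j, (-0.13+0.3j), (0.49+0.95j)], [(-0.19+0.41j), 0.15-0.22j, (-0.24-0.85j)], [-0.19-0.38j, (0.07+0.24j), 0.75+0.32j]]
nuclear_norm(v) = 3.58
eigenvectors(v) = [[(0.57+0j), 0.66+0.00j, (0.66-0j)], [(0.82+0j), -0.54+0.11j, -0.54-0.11j], [0.06+0.00j, 0.39+0.33j, 0.39-0.33j]]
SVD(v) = [[-0.62, -0.04, -0.79], [0.01, -1.00, 0.04], [-0.79, 0.02, 0.62]] @ diag([1.9549327029052135, 1.033687121721221, 0.5926458145464403]) @ [[0.21, 0.16, -0.96], [0.93, 0.28, 0.25], [-0.31, 0.95, 0.09]]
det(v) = -1.20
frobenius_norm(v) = 2.29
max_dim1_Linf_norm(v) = 1.52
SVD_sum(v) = [[-0.25, -0.20, 1.16],[0.01, 0.0, -0.03],[-0.32, -0.25, 1.48]] + [[-0.04, -0.01, -0.01], [-0.96, -0.29, -0.26], [0.02, 0.0, 0.00]] + [[0.14, -0.44, -0.04], [-0.01, 0.02, 0.0], [-0.11, 0.35, 0.03]]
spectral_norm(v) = 1.95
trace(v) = 1.11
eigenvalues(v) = [(-0.95+0j), (1.03+0.44j), (1.03-0.44j)]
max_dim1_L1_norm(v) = 2.04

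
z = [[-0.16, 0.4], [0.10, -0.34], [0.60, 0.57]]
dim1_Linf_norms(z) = [0.4, 0.34, 0.6]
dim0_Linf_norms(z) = [0.6, 0.57]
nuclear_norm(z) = 1.36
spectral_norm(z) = 0.87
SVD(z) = [[0.28,0.73], [-0.26,-0.56], [0.92,-0.38]] @ diag([0.8733187294658497, 0.48312979287573865]) @ [[0.55, 0.83], [-0.83, 0.55]]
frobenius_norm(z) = 1.00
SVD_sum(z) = [[0.14, 0.2],[-0.13, -0.19],[0.45, 0.67]] + [[-0.30, 0.20], [0.23, -0.15], [0.15, -0.10]]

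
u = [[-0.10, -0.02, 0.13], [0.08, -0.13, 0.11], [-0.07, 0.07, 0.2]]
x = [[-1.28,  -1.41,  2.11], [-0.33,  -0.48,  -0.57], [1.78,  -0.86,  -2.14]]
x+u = [[-1.38,-1.43,2.24], [-0.25,-0.61,-0.46], [1.71,-0.79,-1.94]]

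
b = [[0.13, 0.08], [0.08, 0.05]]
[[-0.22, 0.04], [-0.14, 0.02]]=b @ [[-0.89, 0.81], [-1.28, -0.80]]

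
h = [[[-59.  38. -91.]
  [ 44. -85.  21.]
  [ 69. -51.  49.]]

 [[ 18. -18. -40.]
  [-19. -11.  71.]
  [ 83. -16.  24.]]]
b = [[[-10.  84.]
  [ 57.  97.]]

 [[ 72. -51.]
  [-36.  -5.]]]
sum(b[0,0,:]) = 74.0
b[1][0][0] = 72.0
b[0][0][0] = -10.0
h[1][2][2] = 24.0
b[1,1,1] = -5.0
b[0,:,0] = [-10.0, 57.0]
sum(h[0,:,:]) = -65.0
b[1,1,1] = -5.0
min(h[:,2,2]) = 24.0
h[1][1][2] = 71.0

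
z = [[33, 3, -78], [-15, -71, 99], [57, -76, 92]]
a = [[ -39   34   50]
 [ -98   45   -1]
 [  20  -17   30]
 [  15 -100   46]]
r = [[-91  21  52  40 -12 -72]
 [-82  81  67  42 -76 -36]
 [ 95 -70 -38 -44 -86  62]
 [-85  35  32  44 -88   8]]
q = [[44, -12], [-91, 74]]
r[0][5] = -72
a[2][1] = -17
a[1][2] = -1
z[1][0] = -15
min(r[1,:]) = -82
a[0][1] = 34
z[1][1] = -71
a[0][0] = -39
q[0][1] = -12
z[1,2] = 99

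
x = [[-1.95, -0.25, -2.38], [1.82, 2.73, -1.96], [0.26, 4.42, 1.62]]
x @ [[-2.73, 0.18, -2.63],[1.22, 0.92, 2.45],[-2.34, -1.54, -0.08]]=[[10.59, 3.08, 4.71], [2.95, 5.86, 2.06], [0.89, 1.62, 10.02]]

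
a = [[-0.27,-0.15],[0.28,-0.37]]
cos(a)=[[0.98, -0.05], [0.09, 0.95]]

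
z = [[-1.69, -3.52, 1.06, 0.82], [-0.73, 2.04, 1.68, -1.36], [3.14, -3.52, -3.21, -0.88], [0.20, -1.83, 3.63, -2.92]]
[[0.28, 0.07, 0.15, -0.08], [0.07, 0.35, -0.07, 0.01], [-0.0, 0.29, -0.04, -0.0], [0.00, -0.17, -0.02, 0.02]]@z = [[-0.07, -1.22, -0.36, 0.24], [-0.59, 0.70, 0.92, -0.39], [-0.34, 0.73, 0.62, -0.36], [0.07, -0.31, -0.15, 0.19]]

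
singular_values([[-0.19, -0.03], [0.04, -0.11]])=[0.19, 0.11]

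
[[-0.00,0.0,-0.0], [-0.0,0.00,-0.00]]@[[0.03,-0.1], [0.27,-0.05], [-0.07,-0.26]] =[[0.0, 0.00], [0.00, 0.00]]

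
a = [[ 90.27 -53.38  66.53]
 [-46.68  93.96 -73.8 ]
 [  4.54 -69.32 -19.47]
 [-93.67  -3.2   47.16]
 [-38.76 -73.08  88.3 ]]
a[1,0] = -46.68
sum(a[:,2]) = 108.72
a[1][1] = 93.96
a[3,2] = 47.16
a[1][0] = -46.68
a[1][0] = -46.68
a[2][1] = -69.32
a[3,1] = -3.2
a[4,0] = -38.76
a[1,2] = -73.8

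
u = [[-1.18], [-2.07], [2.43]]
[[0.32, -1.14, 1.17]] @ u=[[4.83]]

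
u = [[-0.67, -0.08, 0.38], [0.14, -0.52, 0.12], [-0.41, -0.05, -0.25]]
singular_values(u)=[0.82, 0.57, 0.37]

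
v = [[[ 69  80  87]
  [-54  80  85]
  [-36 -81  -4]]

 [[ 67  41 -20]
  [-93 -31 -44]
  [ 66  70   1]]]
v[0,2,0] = -36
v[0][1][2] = 85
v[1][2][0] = 66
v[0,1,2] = 85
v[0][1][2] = 85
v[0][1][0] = -54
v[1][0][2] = -20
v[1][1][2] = -44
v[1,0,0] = 67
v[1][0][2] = -20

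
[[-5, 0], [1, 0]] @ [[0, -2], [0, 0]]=[[0, 10], [0, -2]]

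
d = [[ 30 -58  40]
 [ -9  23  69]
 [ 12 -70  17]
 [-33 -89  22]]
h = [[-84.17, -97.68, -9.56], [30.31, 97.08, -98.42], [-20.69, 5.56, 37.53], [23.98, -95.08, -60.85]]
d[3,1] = -89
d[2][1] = -70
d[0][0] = 30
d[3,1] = -89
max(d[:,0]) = 30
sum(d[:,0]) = 0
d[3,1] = -89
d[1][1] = 23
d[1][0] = -9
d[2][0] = 12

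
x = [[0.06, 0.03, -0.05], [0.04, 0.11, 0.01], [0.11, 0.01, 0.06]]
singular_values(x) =[0.15, 0.09, 0.06]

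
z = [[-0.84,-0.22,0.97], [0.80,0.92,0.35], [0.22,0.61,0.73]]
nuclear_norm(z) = 2.91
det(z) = 0.00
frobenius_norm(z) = 2.06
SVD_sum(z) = [[-0.38, -0.4, -0.1], [0.86, 0.90, 0.22], [0.48, 0.51, 0.12]] + [[-0.46,0.18,1.07], [-0.06,0.02,0.13], [-0.26,0.10,0.61]] + [[0.00, -0.00, 0.00], [0.0, -0.00, 0.00], [-0.0, 0.0, -0.0]]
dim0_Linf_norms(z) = [0.84, 0.92, 0.97]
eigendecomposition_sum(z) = [[0.09, 0.2, 0.21], [0.31, 0.7, 0.74], [0.29, 0.64, 0.68]] + [[-0.93, -0.42, 0.76], [0.49, 0.22, -0.4], [-0.07, -0.03, 0.05]] + [[0.00, 0.0, -0.0],[-0.00, -0.00, 0.0],[0.0, 0.0, -0.00]]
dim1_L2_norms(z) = [1.3, 1.27, 0.98]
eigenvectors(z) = [[0.21,0.88,0.62],[0.72,-0.46,-0.68],[0.66,0.06,0.38]]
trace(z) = 0.81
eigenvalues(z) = [1.47, -0.65, -0.0]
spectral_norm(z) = 1.55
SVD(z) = [[-0.36, -0.86, -0.35], [0.81, -0.11, -0.57], [0.46, -0.49, 0.74]] @ diag([1.5512422376903365, 1.360457398154693, 0.0017854443819466672]) @ [[0.68, 0.71, 0.17], [0.39, -0.15, -0.91], [-0.62, 0.68, -0.38]]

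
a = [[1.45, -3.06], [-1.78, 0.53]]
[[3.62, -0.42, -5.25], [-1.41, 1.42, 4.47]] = a @[[0.51,-0.88,-2.33], [-0.94,-0.28,0.61]]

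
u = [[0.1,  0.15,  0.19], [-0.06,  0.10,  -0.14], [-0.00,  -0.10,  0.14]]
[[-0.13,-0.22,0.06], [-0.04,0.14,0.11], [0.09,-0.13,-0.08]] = u@[[-0.78, -0.16, -0.61], [-0.60, -0.10, 0.80], [0.19, -0.98, 0.02]]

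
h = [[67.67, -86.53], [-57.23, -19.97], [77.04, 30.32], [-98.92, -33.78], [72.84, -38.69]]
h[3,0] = -98.92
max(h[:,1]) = 30.32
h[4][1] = -38.69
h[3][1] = -33.78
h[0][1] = -86.53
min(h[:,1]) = -86.53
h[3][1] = -33.78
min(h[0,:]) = -86.53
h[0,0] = 67.67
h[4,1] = -38.69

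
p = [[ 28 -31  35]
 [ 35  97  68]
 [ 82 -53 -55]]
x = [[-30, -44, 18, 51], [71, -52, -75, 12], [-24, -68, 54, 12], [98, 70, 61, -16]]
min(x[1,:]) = -75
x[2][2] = 54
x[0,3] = 51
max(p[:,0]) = 82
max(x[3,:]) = 98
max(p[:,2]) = 68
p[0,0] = 28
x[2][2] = 54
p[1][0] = 35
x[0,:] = [-30, -44, 18, 51]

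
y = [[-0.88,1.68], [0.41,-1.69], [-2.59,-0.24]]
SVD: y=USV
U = [[-0.54, 0.47], [0.40, -0.58], [-0.74, -0.67]]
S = [2.92, 2.21]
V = [[0.87, -0.49],[0.49, 0.87]]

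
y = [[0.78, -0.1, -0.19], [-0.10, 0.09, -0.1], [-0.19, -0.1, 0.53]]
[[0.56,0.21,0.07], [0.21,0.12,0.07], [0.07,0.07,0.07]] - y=[[-0.22, 0.31, 0.26], [0.31, 0.03, 0.17], [0.26, 0.17, -0.46]]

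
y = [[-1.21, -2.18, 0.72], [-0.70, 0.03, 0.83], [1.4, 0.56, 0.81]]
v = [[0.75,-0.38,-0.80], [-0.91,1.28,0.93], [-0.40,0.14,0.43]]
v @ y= [[-1.76,-2.09,-0.42], [1.51,2.54,1.16], [0.99,1.12,0.18]]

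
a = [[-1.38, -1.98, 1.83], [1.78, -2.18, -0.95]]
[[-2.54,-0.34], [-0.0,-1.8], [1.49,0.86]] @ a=[[2.9,5.77,-4.33], [-3.2,3.92,1.71], [-0.53,-4.82,1.91]]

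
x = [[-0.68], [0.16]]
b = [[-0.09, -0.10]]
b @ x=[[0.05]]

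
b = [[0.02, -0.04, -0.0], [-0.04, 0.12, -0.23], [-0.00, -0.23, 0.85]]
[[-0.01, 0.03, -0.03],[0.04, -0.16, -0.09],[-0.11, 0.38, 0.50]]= b @ [[-0.08, 0.67, -0.47], [0.13, -0.53, 0.43], [-0.10, 0.3, 0.71]]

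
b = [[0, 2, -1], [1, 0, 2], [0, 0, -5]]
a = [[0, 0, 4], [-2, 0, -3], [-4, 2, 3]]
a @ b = [[0, 0, -20], [0, -4, 17], [2, -8, -7]]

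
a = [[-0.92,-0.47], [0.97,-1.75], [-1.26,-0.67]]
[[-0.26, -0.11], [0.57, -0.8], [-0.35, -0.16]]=a @[[0.35, -0.09], [-0.13, 0.41]]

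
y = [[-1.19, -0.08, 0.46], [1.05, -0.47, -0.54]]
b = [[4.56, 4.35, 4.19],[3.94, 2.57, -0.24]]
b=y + [[5.75, 4.43, 3.73],[2.89, 3.04, 0.30]]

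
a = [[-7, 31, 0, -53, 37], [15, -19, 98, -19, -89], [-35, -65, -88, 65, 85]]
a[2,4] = 85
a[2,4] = 85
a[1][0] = 15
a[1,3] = -19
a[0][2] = 0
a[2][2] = -88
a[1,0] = 15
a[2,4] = 85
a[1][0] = 15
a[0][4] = 37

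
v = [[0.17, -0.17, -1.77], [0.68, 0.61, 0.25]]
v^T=[[0.17, 0.68], [-0.17, 0.61], [-1.77, 0.25]]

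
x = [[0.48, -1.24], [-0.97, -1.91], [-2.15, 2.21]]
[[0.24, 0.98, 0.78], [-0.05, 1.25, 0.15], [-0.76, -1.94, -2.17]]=x @ [[0.25, 0.15, 0.61], [-0.10, -0.73, -0.39]]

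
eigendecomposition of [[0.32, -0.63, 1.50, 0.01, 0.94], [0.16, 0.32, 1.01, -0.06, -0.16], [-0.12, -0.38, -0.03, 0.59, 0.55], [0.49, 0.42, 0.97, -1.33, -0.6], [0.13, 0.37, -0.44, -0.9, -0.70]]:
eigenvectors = [[(-0.1+0j), -0.80+0.00j, -0.80-0.00j, (-0.48+0j), (-0.94+0j)], [(-0.2+0j), -0.11+0.40j, -0.11-0.40j, (0.58+0j), -0.03+0.00j], [(0.34+0j), -0.09-0.09j, -0.09+0.09j, (-0.03+0j), 0.16+0.00j], [-0.81+0.00j, (-0.32+0.2j), (-0.32-0.2j), -0.28+0.00j, -0.28+0.00j], [(-0.42+0j), (0.15-0.08j), 0.15+0.08j, (0.6+0j), (0.08+0j)]]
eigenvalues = [(-1.88+0j), (0.24+0.58j), (0.24-0.58j), 0j, (-0.03+0j)]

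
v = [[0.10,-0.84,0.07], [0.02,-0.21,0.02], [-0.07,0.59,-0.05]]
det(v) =0.000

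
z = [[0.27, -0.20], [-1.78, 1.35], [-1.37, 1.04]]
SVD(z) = [[-0.12, -0.98], [0.79, 0.0], [0.61, -0.19]] @ diag([2.8394163035234374, 0.003880114083173679]) @ [[-0.8, 0.60], [-0.6, -0.8]]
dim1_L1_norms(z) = [0.47, 3.13, 2.41]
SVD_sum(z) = [[0.27, -0.20],[-1.78, 1.35],[-1.37, 1.04]] + [[0.00, 0.00], [-0.0, -0.00], [0.0, 0.00]]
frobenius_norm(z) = 2.84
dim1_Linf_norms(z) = [0.27, 1.78, 1.37]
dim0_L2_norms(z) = [2.26, 1.72]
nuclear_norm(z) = 2.84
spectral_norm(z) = 2.84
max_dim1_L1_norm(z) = 3.13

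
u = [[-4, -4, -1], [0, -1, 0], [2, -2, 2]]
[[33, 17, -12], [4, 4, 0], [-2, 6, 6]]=u@ [[-4, 0, 3], [-4, -4, 0], [-1, -1, 0]]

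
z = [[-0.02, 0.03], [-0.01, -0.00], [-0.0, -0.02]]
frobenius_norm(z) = 0.04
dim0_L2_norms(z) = [0.02, 0.04]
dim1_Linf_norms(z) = [0.03, 0.01, 0.02]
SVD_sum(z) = [[-0.02, 0.03], [-0.00, 0.00], [0.01, -0.02]] + [[-0.00, -0.0], [-0.01, -0.0], [-0.01, -0.0]]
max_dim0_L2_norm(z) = 0.04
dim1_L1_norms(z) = [0.05, 0.01, 0.02]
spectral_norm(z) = 0.04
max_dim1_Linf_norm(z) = 0.03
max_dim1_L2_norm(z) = 0.04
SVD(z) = [[0.89, 0.26], [0.12, 0.66], [-0.44, 0.71]] @ diag([0.04026301348747754, 0.013374967099294194]) @ [[-0.47, 0.88], [-0.88, -0.47]]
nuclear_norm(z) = 0.05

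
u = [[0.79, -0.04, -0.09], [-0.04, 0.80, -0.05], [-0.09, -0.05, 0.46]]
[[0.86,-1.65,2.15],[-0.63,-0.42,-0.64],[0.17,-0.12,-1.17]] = u @ [[1.11, -2.21, 2.44], [-0.70, -0.68, -0.81], [0.52, -0.77, -2.16]]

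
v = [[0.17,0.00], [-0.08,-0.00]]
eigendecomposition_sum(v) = [[-0.00, -0.0],[-0.00, -0.00]] + [[0.17, 0.0], [-0.08, 0.00]]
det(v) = 0.00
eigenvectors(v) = [[0.0, 0.9], [1.0, -0.43]]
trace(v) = 0.17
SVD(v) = [[-0.90, 0.43], [0.43, 0.9]] @ diag([0.18788294228055935, -0.0]) @ [[-1.0, -0.00], [0.0, 1.0]]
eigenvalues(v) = [-0.0, 0.17]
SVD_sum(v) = [[0.17, 0.0], [-0.08, 0.0]] + [[-0.0, -0.00], [-0.0, -0.00]]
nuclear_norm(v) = 0.19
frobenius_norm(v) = 0.19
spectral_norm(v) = 0.19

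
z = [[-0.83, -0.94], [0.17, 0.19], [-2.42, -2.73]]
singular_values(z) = [3.87, 0.0]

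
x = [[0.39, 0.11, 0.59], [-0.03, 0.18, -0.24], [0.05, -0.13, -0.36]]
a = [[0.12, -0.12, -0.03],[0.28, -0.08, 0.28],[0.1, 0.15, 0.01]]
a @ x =[[0.05,  -0.00,  0.11],[0.13,  -0.02,  0.08],[0.04,  0.04,  0.02]]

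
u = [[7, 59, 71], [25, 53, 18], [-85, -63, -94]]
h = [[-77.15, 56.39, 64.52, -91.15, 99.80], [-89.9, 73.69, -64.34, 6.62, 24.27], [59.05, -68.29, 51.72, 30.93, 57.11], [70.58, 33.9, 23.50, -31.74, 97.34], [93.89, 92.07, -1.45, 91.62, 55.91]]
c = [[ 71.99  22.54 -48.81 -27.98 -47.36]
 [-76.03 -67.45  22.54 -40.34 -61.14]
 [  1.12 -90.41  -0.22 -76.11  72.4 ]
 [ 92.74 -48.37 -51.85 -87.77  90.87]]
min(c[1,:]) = -76.03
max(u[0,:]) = 71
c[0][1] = 22.54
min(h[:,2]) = -64.34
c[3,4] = 90.87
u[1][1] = 53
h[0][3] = -91.15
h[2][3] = 30.93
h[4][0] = 93.89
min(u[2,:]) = -94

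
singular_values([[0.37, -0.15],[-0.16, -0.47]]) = [0.5, 0.4]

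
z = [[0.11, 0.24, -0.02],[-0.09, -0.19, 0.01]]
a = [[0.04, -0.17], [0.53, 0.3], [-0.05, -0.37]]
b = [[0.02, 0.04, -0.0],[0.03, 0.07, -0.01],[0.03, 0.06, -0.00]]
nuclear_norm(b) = 0.12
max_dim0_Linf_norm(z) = 0.24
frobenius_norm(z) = 0.34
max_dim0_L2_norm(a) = 0.53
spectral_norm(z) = 0.34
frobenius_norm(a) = 0.74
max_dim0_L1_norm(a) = 0.84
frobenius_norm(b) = 0.11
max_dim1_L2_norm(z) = 0.26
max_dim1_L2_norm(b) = 0.08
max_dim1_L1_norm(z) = 0.37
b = a @ z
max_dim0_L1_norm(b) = 0.17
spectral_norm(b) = 0.11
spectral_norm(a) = 0.66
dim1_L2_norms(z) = [0.26, 0.21]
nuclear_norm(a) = 0.98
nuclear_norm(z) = 0.34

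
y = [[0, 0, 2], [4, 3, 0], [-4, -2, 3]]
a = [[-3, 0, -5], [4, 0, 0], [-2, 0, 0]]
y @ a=[[-4, 0, 0], [0, 0, -20], [-2, 0, 20]]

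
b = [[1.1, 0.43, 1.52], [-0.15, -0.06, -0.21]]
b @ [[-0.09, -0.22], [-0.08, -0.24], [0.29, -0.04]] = [[0.31, -0.41], [-0.04, 0.06]]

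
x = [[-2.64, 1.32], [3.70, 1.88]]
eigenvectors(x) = [[-0.83,-0.24], [0.56,-0.97]]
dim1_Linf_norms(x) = [2.64, 3.7]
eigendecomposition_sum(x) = [[-3.04, 0.74], [2.07, -0.5]] + [[0.4, 0.58], [1.63, 2.38]]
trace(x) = -0.76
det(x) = -9.85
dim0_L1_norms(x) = [6.34, 3.2]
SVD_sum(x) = [[-2.25, -0.48],[3.92, 0.84]] + [[-0.39, 1.80], [-0.22, 1.04]]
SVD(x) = [[-0.5, 0.87], [0.87, 0.5]] @ diag([4.626728426171681, 2.1283289384996222]) @ [[0.98,0.21], [-0.21,0.98]]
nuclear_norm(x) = 6.76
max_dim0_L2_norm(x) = 4.55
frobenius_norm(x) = 5.09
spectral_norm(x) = 4.63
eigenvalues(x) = [-3.54, 2.78]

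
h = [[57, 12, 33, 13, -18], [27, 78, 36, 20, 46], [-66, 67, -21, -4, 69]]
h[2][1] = 67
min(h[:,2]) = -21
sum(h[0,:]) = 97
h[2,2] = -21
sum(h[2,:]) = 45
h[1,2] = 36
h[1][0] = 27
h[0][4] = -18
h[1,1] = 78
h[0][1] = 12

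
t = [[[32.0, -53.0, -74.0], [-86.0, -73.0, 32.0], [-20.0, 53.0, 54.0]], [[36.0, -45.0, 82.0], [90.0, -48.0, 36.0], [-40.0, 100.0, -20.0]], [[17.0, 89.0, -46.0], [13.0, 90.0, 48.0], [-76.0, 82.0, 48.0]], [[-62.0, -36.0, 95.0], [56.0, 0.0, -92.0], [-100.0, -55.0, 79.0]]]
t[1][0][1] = -45.0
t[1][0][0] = 36.0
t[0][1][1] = -73.0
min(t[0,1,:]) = -86.0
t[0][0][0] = 32.0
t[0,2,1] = 53.0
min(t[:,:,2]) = -92.0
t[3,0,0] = -62.0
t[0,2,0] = -20.0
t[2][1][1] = 90.0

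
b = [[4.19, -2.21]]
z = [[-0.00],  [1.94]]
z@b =[[0.0, 0.0],[8.13, -4.29]]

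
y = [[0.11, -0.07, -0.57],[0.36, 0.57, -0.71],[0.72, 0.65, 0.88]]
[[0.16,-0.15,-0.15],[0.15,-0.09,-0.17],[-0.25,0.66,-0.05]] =y @[[0.05, 0.50, -0.40], [-0.09, -0.02, 0.15], [-0.26, 0.36, 0.16]]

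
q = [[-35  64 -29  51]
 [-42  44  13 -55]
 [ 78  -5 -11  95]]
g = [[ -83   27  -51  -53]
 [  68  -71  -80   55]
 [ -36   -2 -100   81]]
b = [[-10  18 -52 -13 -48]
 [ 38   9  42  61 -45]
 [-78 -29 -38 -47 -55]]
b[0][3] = -13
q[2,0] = 78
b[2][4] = -55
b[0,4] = -48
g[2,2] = -100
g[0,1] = 27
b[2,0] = -78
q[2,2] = -11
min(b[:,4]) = -55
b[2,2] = -38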